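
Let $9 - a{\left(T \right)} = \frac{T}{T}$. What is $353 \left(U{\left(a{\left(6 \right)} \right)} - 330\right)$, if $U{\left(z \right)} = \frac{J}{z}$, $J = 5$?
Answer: $- \frac{930155}{8} \approx -1.1627 \cdot 10^{5}$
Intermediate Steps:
$a{\left(T \right)} = 8$ ($a{\left(T \right)} = 9 - \frac{T}{T} = 9 - 1 = 8$)
$U{\left(z \right)} = \frac{5}{z}$
$353 \left(U{\left(a{\left(6 \right)} \right)} - 330\right) = 353 \left(\frac{5}{8} - 330\right) = 353 \left(- \frac{2635}{8}\right) = - \frac{930155}{8}$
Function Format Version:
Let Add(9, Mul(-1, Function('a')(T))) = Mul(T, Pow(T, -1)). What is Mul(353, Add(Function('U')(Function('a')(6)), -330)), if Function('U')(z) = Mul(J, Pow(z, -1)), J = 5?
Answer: Rational(-930155, 8) ≈ -1.1627e+5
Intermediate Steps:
Function('a')(T) = 8 (Function('a')(T) = Add(9, Mul(-1, Mul(T, Pow(T, -1)))) = Add(9, Mul(-1, 1)) = Add(9, -1) = 8)
Function('U')(z) = Mul(5, Pow(z, -1))
Mul(353, Add(Function('U')(Function('a')(6)), -330)) = Mul(353, Add(Mul(5, Pow(8, -1)), -330)) = Mul(353, Add(Mul(5, Rational(1, 8)), -330)) = Mul(353, Add(Rational(5, 8), -330)) = Mul(353, Rational(-2635, 8)) = Rational(-930155, 8)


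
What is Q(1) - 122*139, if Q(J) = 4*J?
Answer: -16954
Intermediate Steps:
Q(1) - 122*139 = 4*1 - 122*139 = 4 - 16958 = -16954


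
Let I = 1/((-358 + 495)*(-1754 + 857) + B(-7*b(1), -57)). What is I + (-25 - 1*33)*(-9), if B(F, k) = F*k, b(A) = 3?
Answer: 63523223/121692 ≈ 522.00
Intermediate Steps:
I = -1/121692 (I = 1/((-358 + 495)*(-1754 + 857) - 7*3*(-57)) = 1/(137*(-897) - 21*(-57)) = 1/(-122889 + 1197) = 1/(-121692) = -1/121692 ≈ -8.2175e-6)
I + (-25 - 1*33)*(-9) = -1/121692 + (-25 - 1*33)*(-9) = -1/121692 + (-25 - 33)*(-9) = -1/121692 - 58*(-9) = -1/121692 + 522 = 63523223/121692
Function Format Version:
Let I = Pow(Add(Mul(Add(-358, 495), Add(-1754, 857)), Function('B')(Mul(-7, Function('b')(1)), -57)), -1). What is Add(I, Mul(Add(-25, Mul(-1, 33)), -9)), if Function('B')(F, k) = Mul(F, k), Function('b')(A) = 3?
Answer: Rational(63523223, 121692) ≈ 522.00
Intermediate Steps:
I = Rational(-1, 121692) (I = Pow(Add(Mul(Add(-358, 495), Add(-1754, 857)), Mul(Mul(-7, 3), -57)), -1) = Pow(Add(Mul(137, -897), Mul(-21, -57)), -1) = Pow(Add(-122889, 1197), -1) = Pow(-121692, -1) = Rational(-1, 121692) ≈ -8.2175e-6)
Add(I, Mul(Add(-25, Mul(-1, 33)), -9)) = Add(Rational(-1, 121692), Mul(Add(-25, Mul(-1, 33)), -9)) = Add(Rational(-1, 121692), Mul(Add(-25, -33), -9)) = Add(Rational(-1, 121692), Mul(-58, -9)) = Add(Rational(-1, 121692), 522) = Rational(63523223, 121692)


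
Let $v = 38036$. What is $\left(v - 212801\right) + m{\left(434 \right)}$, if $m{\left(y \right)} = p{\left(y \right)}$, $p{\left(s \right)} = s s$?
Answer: $13591$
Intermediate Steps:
$p{\left(s \right)} = s^{2}$
$m{\left(y \right)} = y^{2}$
$\left(v - 212801\right) + m{\left(434 \right)} = \left(38036 - 212801\right) + 434^{2} = -174765 + 188356 = 13591$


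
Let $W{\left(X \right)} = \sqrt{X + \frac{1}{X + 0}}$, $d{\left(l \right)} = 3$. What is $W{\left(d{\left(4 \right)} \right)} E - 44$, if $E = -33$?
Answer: $-44 - 11 \sqrt{30} \approx -104.25$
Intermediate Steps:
$W{\left(X \right)} = \sqrt{X + \frac{1}{X}}$
$W{\left(d{\left(4 \right)} \right)} E - 44 = \sqrt{3 + \frac{1}{3}} \left(-33\right) - 44 = \sqrt{\frac{10}{3}} \left(-33\right) - 44 = \frac{\sqrt{30}}{3} \left(-33\right) - 44 = - 11 \sqrt{30} - 44 = -44 - 11 \sqrt{30}$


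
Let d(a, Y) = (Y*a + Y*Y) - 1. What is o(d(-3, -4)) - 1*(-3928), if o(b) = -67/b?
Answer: 105989/27 ≈ 3925.5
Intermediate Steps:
d(a, Y) = -1 + Y**2 + Y*a (d(a, Y) = (Y*a + Y**2) - 1 = (Y**2 + Y*a) - 1 = -1 + Y**2 + Y*a)
o(d(-3, -4)) - 1*(-3928) = -67/(-1 + (-4)**2 - 4*(-3)) - 1*(-3928) = -67/(-1 + 16 + 12) + 3928 = -67/27 + 3928 = 105989/27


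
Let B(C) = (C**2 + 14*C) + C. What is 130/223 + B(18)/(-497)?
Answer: -67852/110831 ≈ -0.61221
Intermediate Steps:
B(C) = C**2 + 15*C
130/223 + B(18)/(-497) = 130/223 + (18*(15 + 18))/(-497) = 130*(1/223) + (18*33)*(-1/497) = 130/223 + 594*(-1/497) = 130/223 - 594/497 = -67852/110831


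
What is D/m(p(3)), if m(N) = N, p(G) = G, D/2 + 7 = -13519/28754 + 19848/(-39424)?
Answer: -17119065/3220448 ≈ -5.3157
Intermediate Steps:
D = -51357195/3220448 (D = -14 + 2*(-13519/28754 + 19848/(-39424)) = -14 + 2*(-13519*1/28754 + 19848*(-1/39424)) = -14 + 2*(-1229/2614 - 2481/4928) = -14 + 2*(-6270923/6440896) = -14 - 6270923/3220448 = -51357195/3220448 ≈ -15.947)
D/m(p(3)) = -51357195/3220448/3 = -51357195/3220448*⅓ = -17119065/3220448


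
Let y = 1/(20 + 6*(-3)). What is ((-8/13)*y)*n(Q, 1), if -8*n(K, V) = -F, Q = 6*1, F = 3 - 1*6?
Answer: 3/26 ≈ 0.11538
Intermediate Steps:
F = -3 (F = 3 - 6 = -3)
y = ½ (y = 1/(20 - 18) = 1/2 = ½ ≈ 0.50000)
Q = 6
n(K, V) = -3/8 (n(K, V) = -(-1)*(-3)/8 = -⅛*3 = -3/8)
((-8/13)*y)*n(Q, 1) = (-8/13*(½))*(-3/8) = (-8*1/13*(½))*(-3/8) = -8/13*½*(-3/8) = -4/13*(-3/8) = 3/26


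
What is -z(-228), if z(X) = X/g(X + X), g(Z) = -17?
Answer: -228/17 ≈ -13.412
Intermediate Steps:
z(X) = -X/17 (z(X) = X/(-17) = X*(-1/17) = -X/17)
-z(-228) = -(-1)*(-228)/17 = -1*228/17 = -228/17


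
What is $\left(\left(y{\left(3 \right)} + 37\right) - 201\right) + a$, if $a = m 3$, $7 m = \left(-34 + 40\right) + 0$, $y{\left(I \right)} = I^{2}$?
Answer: $- \frac{1067}{7} \approx -152.43$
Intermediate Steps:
$m = \frac{6}{7}$ ($m = \frac{\left(-34 + 40\right) + 0}{7} = \frac{6 + 0}{7} = \frac{1}{7} \cdot 6 = \frac{6}{7} \approx 0.85714$)
$a = \frac{18}{7}$ ($a = \frac{6}{7} \cdot 3 = \frac{18}{7} \approx 2.5714$)
$\left(\left(y{\left(3 \right)} + 37\right) - 201\right) + a = \left(\left(3^{2} + 37\right) - 201\right) + \frac{18}{7} = \left(\left(9 + 37\right) - 201\right) + \frac{18}{7} = \left(46 - 201\right) + \frac{18}{7} = -155 + \frac{18}{7} = - \frac{1067}{7}$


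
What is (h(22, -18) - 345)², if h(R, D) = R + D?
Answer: 116281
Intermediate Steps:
h(R, D) = D + R
(h(22, -18) - 345)² = ((-18 + 22) - 345)² = (4 - 345)² = (-341)² = 116281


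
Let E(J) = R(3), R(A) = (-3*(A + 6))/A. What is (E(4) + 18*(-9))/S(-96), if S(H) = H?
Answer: 57/32 ≈ 1.7813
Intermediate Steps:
R(A) = (-18 - 3*A)/A (R(A) = (-3*(6 + A))/A = (-18 - 3*A)/A)
E(J) = -9 (E(J) = -3 - 18/3 = -3 - 18*1/3 = -3 - 6 = -9)
(E(4) + 18*(-9))/S(-96) = (-9 + 18*(-9))/(-96) = (-9 - 162)*(-1/96) = -171*(-1/96) = 57/32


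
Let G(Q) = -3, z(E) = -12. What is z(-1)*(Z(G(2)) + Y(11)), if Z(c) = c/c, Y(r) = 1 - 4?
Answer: 24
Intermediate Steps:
Y(r) = -3
Z(c) = 1
z(-1)*(Z(G(2)) + Y(11)) = -12*(1 - 3) = -12*(-2) = 24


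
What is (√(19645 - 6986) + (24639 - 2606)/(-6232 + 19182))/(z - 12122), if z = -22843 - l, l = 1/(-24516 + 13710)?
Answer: -119044299/2446460833775 - 10806*√12659/377831789 ≈ -0.0032665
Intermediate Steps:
l = -1/10806 (l = 1/(-10806) = -1/10806 ≈ -9.2541e-5)
z = -246841457/10806 (z = -22843 - 1*(-1/10806) = -22843 + 1/10806 = -246841457/10806 ≈ -22843.)
(√(19645 - 6986) + (24639 - 2606)/(-6232 + 19182))/(z - 12122) = (√(19645 - 6986) + (24639 - 2606)/(-6232 + 19182))/(-246841457/10806 - 12122) = (√12659 + 22033/12950)/(-377831789/10806) = (√12659 + 22033*(1/12950))*(-10806/377831789) = (√12659 + 22033/12950)*(-10806/377831789) = (22033/12950 + √12659)*(-10806/377831789) = -119044299/2446460833775 - 10806*√12659/377831789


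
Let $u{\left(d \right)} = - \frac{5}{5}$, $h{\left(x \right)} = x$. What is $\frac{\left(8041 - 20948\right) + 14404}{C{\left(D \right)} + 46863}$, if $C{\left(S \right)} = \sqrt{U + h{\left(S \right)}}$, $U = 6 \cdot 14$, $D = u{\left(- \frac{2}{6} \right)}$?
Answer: $\frac{70153911}{2196140686} - \frac{1497 \sqrt{83}}{2196140686} \approx 0.031938$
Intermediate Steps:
$u{\left(d \right)} = -1$ ($u{\left(d \right)} = \left(-5\right) \frac{1}{5} = -1$)
$D = -1$
$U = 84$
$C{\left(S \right)} = \sqrt{84 + S}$
$\frac{\left(8041 - 20948\right) + 14404}{C{\left(D \right)} + 46863} = \frac{\left(8041 - 20948\right) + 14404}{\sqrt{84 - 1} + 46863} = \frac{-12907 + 14404}{\sqrt{83} + 46863} = \frac{1497}{46863 + \sqrt{83}}$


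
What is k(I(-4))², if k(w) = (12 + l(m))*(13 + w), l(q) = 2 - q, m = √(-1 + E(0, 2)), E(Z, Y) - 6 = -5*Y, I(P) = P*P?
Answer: 160631 - 23548*I*√5 ≈ 1.6063e+5 - 52655.0*I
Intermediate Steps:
I(P) = P²
E(Z, Y) = 6 - 5*Y
m = I*√5 (m = √(-1 + (6 - 5*2)) = √(-1 + (6 - 10)) = √(-1 - 4) = √(-5) = I*√5 ≈ 2.2361*I)
k(w) = (13 + w)*(14 - I*√5) (k(w) = (12 + (2 - I*√5))*(13 + w) = (14 - I*√5)*(13 + w) = (13 + w)*(14 - I*√5))
k(I(-4))² = (182 + 14*(-4)² - 13*I*√5 - 1*I*(-4)²*√5)² = (182 + 14*16 - 13*I*√5 - 1*I*16*√5)² = (182 + 224 - 13*I*√5 - 16*I*√5)² = (406 - 29*I*√5)²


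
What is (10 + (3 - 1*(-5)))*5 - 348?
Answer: -258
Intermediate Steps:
(10 + (3 - 1*(-5)))*5 - 348 = (10 + (3 + 5))*5 - 348 = (10 + 8)*5 - 348 = 18*5 - 348 = 90 - 348 = -258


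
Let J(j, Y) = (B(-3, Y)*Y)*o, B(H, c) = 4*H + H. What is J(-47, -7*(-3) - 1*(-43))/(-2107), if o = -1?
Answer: -960/2107 ≈ -0.45562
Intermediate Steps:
B(H, c) = 5*H
J(j, Y) = 15*Y (J(j, Y) = ((5*(-3))*Y)*(-1) = -15*Y*(-1) = 15*Y)
J(-47, -7*(-3) - 1*(-43))/(-2107) = (15*(-7*(-3) - 1*(-43)))/(-2107) = (15*(21 + 43))*(-1/2107) = (15*64)*(-1/2107) = 960*(-1/2107) = -960/2107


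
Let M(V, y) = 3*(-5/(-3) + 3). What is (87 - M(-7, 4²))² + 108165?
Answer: 113494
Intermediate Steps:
M(V, y) = 14 (M(V, y) = 3*(-5*(-⅓) + 3) = 3*(5/3 + 3) = 3*(14/3) = 14)
(87 - M(-7, 4²))² + 108165 = (87 - 1*14)² + 108165 = (87 - 14)² + 108165 = 73² + 108165 = 5329 + 108165 = 113494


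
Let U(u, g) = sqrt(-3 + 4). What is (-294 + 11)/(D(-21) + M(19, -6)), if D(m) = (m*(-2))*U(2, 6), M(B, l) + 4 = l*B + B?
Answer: 283/57 ≈ 4.9649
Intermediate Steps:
M(B, l) = -4 + B + B*l (M(B, l) = -4 + (l*B + B) = -4 + (B*l + B) = -4 + (B + B*l) = -4 + B + B*l)
U(u, g) = 1 (U(u, g) = sqrt(1) = 1)
D(m) = -2*m (D(m) = (m*(-2))*1 = -2*m*1 = -2*m)
(-294 + 11)/(D(-21) + M(19, -6)) = (-294 + 11)/(-2*(-21) + (-4 + 19 + 19*(-6))) = -283/(42 + (-4 + 19 - 114)) = -283/(42 - 99) = -283/(-57) = -283*(-1/57) = 283/57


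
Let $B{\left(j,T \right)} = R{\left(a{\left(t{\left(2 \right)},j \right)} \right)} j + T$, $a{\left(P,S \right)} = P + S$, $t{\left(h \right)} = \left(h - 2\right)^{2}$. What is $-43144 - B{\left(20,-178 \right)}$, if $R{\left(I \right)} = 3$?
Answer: $-43026$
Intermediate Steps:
$t{\left(h \right)} = \left(-2 + h\right)^{2}$
$B{\left(j,T \right)} = T + 3 j$ ($B{\left(j,T \right)} = 3 j + T = T + 3 j$)
$-43144 - B{\left(20,-178 \right)} = -43144 - \left(-178 + 3 \cdot 20\right) = -43144 - \left(-178 + 60\right) = -43144 - -118 = -43144 + 118 = -43026$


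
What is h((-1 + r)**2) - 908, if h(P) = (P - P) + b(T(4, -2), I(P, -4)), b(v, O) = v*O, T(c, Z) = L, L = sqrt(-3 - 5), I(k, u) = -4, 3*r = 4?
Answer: -908 - 8*I*sqrt(2) ≈ -908.0 - 11.314*I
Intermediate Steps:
r = 4/3 (r = (1/3)*4 = 4/3 ≈ 1.3333)
L = 2*I*sqrt(2) (L = sqrt(-8) = 2*I*sqrt(2) ≈ 2.8284*I)
T(c, Z) = 2*I*sqrt(2)
b(v, O) = O*v
h(P) = -8*I*sqrt(2) (h(P) = (P - P) - 8*I*sqrt(2) = 0 - 8*I*sqrt(2) = -8*I*sqrt(2))
h((-1 + r)**2) - 908 = -8*I*sqrt(2) - 908 = -908 - 8*I*sqrt(2)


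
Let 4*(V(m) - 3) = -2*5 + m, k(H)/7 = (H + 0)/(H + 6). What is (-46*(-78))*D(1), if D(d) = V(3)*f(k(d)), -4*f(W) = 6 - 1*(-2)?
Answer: -8970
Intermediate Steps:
k(H) = 7*H/(6 + H) (k(H) = 7*((H + 0)/(H + 6)) = 7*(H/(6 + H)) = 7*H/(6 + H))
V(m) = ½ + m/4 (V(m) = 3 + (-2*5 + m)/4 = 3 + (-10 + m)/4 = 3 + (-5/2 + m/4) = ½ + m/4)
f(W) = -2 (f(W) = -(6 - 1*(-2))/4 = -(6 + 2)/4 = -¼*8 = -2)
D(d) = -5/2 (D(d) = (½ + (¼)*3)*(-2) = (½ + ¾)*(-2) = (5/4)*(-2) = -5/2)
(-46*(-78))*D(1) = -46*(-78)*(-5/2) = 3588*(-5/2) = -8970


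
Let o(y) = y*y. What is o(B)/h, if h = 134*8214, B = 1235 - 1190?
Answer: 675/366892 ≈ 0.0018398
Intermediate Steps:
B = 45
o(y) = y²
h = 1100676
o(B)/h = 45²/1100676 = 2025*(1/1100676) = 675/366892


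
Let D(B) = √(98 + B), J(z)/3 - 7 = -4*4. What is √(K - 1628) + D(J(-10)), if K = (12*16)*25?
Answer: √71 + 2*√793 ≈ 64.747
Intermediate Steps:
K = 4800 (K = 192*25 = 4800)
J(z) = -27 (J(z) = 21 + 3*(-4*4) = 21 + 3*(-16) = 21 - 48 = -27)
√(K - 1628) + D(J(-10)) = √(4800 - 1628) + √(98 - 27) = √3172 + √71 = 2*√793 + √71 = √71 + 2*√793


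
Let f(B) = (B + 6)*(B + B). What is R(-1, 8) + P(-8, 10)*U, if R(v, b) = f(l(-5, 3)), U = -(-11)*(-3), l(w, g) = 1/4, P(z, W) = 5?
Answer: -1295/8 ≈ -161.88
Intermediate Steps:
l(w, g) = 1/4
U = -33 (U = -1*33 = -33)
f(B) = 2*B*(6 + B) (f(B) = (6 + B)*(2*B) = 2*B*(6 + B))
R(v, b) = 25/8 (R(v, b) = 2*(1/4)*(6 + 1/4) = 2*(1/4)*(25/4) = 25/8)
R(-1, 8) + P(-8, 10)*U = 25/8 + 5*(-33) = 25/8 - 165 = -1295/8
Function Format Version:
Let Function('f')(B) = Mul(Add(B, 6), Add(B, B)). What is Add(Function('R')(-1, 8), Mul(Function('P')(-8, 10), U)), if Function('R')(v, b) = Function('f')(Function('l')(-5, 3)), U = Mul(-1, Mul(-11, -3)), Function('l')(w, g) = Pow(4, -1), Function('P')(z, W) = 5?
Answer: Rational(-1295, 8) ≈ -161.88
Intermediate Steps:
Function('l')(w, g) = Rational(1, 4)
U = -33 (U = Mul(-1, 33) = -33)
Function('f')(B) = Mul(2, B, Add(6, B)) (Function('f')(B) = Mul(Add(6, B), Mul(2, B)) = Mul(2, B, Add(6, B)))
Function('R')(v, b) = Rational(25, 8) (Function('R')(v, b) = Mul(2, Rational(1, 4), Add(6, Rational(1, 4))) = Mul(2, Rational(1, 4), Rational(25, 4)) = Rational(25, 8))
Add(Function('R')(-1, 8), Mul(Function('P')(-8, 10), U)) = Add(Rational(25, 8), Mul(5, -33)) = Add(Rational(25, 8), -165) = Rational(-1295, 8)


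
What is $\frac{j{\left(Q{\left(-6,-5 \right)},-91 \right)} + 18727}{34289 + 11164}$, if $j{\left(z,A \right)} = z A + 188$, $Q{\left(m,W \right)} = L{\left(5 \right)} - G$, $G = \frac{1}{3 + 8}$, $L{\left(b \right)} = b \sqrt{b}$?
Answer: $\frac{208156}{499983} - \frac{455 \sqrt{5}}{45453} \approx 0.39394$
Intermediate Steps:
$L{\left(b \right)} = b^{\frac{3}{2}}$
$G = \frac{1}{11} \approx 0.090909$
$Q{\left(m,W \right)} = - \frac{1}{11} + 5 \sqrt{5}$ ($Q{\left(m,W \right)} = 5^{\frac{3}{2}} - \frac{1}{11} = 5 \sqrt{5} - \frac{1}{11} = - \frac{1}{11} + 5 \sqrt{5}$)
$j{\left(z,A \right)} = 188 + A z$ ($j{\left(z,A \right)} = A z + 188 = 188 + A z$)
$\frac{j{\left(Q{\left(-6,-5 \right)},-91 \right)} + 18727}{34289 + 11164} = \frac{\left(188 - 91 \left(- \frac{1}{11} + 5 \sqrt{5}\right)\right) + 18727}{34289 + 11164} = \frac{\left(188 + \left(\frac{91}{11} - 455 \sqrt{5}\right)\right) + 18727}{45453} = \left(\left(\frac{2159}{11} - 455 \sqrt{5}\right) + 18727\right) \frac{1}{45453} = \left(\frac{208156}{11} - 455 \sqrt{5}\right) \frac{1}{45453} = \frac{208156}{499983} - \frac{455 \sqrt{5}}{45453}$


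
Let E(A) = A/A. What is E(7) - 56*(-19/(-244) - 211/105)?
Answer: 99893/915 ≈ 109.17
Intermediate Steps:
E(A) = 1
E(7) - 56*(-19/(-244) - 211/105) = 1 - 56*(-19/(-244) - 211/105) = 1 - 56*(-19*(-1/244) - 211*1/105) = 1 - 56*(19/244 - 211/105) = 1 - 56*(-49489/25620) = 1 + 98978/915 = 99893/915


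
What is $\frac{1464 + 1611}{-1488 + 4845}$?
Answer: $\frac{1025}{1119} \approx 0.916$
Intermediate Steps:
$\frac{1464 + 1611}{-1488 + 4845} = \frac{3075}{3357} = 3075 \cdot \frac{1}{3357} = \frac{1025}{1119}$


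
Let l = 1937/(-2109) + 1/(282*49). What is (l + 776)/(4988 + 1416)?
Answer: 7529184785/62208801816 ≈ 0.12103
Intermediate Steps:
l = -8921119/9714054 (l = 1937*(-1/2109) + (1/282)*(1/49) = -1937/2109 + 1/13818 = -8921119/9714054 ≈ -0.91837)
(l + 776)/(4988 + 1416) = (-8921119/9714054 + 776)/(4988 + 1416) = (7529184785/9714054)/6404 = (7529184785/9714054)*(1/6404) = 7529184785/62208801816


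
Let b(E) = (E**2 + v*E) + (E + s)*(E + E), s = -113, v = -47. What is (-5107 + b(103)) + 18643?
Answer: 17244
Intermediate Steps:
b(E) = E**2 - 47*E + 2*E*(-113 + E) (b(E) = (E**2 - 47*E) + (E - 113)*(E + E) = (E**2 - 47*E) + (-113 + E)*(2*E) = (E**2 - 47*E) + 2*E*(-113 + E) = E**2 - 47*E + 2*E*(-113 + E))
(-5107 + b(103)) + 18643 = (-5107 + 3*103*(-91 + 103)) + 18643 = (-5107 + 3*103*12) + 18643 = (-5107 + 3708) + 18643 = -1399 + 18643 = 17244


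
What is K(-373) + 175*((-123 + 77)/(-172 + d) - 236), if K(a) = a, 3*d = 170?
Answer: -7197354/173 ≈ -41603.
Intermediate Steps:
d = 170/3 (d = (⅓)*170 = 170/3 ≈ 56.667)
K(-373) + 175*((-123 + 77)/(-172 + d) - 236) = -373 + 175*((-123 + 77)/(-172 + 170/3) - 236) = -373 + 175*(-46/(-346/3) - 236) = -373 + 175*(-46*(-3/346) - 236) = -373 + 175*(69/173 - 236) = -373 + 175*(-40759/173) = -373 - 7132825/173 = -7197354/173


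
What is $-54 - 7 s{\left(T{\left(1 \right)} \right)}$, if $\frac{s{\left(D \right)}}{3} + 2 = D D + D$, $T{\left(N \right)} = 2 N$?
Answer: $-138$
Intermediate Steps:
$s{\left(D \right)} = -6 + 3 D + 3 D^{2}$ ($s{\left(D \right)} = -6 + 3 \left(D D + D\right) = -6 + 3 \left(D^{2} + D\right) = -6 + 3 \left(D + D^{2}\right) = -6 + \left(3 D + 3 D^{2}\right) = -6 + 3 D + 3 D^{2}$)
$-54 - 7 s{\left(T{\left(1 \right)} \right)} = -54 - 7 \left(-6 + 3 \cdot 2 \cdot 1 + 3 \left(2 \cdot 1\right)^{2}\right) = -54 - 7 \left(-6 + 3 \cdot 2 + 3 \cdot 2^{2}\right) = -54 - 7 \left(-6 + 6 + 3 \cdot 4\right) = -54 - 7 \left(-6 + 6 + 12\right) = -54 - 84 = -138$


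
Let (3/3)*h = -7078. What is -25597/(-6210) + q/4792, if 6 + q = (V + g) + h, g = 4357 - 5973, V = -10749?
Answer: 941267/14879160 ≈ 0.063261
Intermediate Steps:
h = -7078
g = -1616
q = -19449 (q = -6 + ((-10749 - 1616) - 7078) = -6 + (-12365 - 7078) = -6 - 19443 = -19449)
-25597/(-6210) + q/4792 = -25597/(-6210) - 19449/4792 = -25597*(-1/6210) - 19449*1/4792 = 25597/6210 - 19449/4792 = 941267/14879160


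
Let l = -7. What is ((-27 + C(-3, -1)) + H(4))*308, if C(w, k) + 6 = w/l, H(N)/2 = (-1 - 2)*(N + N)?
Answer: -24816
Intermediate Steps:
H(N) = -12*N (H(N) = 2*((-1 - 2)*(N + N)) = 2*(-6*N) = -12*N)
C(w, k) = -6 - w/7 (C(w, k) = -6 + w/(-7) = -6 + w*(-⅐) = -6 - w/7)
((-27 + C(-3, -1)) + H(4))*308 = ((-27 + (-6 - ⅐*(-3))) - 12*4)*308 = ((-27 + (-6 + 3/7)) - 48)*308 = ((-27 - 39/7) - 48)*308 = (-228/7 - 48)*308 = -564/7*308 = -24816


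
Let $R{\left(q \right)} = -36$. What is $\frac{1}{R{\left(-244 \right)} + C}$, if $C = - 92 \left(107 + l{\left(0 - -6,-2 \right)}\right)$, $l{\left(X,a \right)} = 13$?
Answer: $- \frac{1}{11076} \approx -9.0285 \cdot 10^{-5}$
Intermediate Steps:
$C = -11040$ ($C = - 92 \left(107 + 13\right) = \left(-92\right) 120 = -11040$)
$\frac{1}{R{\left(-244 \right)} + C} = \frac{1}{-36 - 11040} = \frac{1}{-11076} = - \frac{1}{11076}$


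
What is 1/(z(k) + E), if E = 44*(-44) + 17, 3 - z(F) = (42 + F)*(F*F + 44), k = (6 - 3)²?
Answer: -1/8291 ≈ -0.00012061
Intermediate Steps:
k = 9 (k = 3² = 9)
z(F) = 3 - (42 + F)*(44 + F²) (z(F) = 3 - (42 + F)*(F*F + 44) = 3 - (42 + F)*(F² + 44) = 3 - (42 + F)*(44 + F²))
E = -1919 (E = -1936 + 17 = -1919)
1/(z(k) + E) = 1/((-1845 - 1*9³ - 44*9 - 42*9²) - 1919) = 1/((-1845 - 1*729 - 396 - 42*81) - 1919) = 1/((-1845 - 729 - 396 - 3402) - 1919) = 1/(-6372 - 1919) = 1/(-8291) = -1/8291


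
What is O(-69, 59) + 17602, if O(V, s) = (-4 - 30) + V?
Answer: 17499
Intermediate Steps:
O(V, s) = -34 + V
O(-69, 59) + 17602 = (-34 - 69) + 17602 = -103 + 17602 = 17499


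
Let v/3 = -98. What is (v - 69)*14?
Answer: -5082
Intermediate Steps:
v = -294 (v = 3*(-98) = -294)
(v - 69)*14 = (-294 - 69)*14 = -363*14 = -5082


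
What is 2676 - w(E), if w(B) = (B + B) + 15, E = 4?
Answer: 2653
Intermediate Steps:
w(B) = 15 + 2*B (w(B) = 2*B + 15 = 15 + 2*B)
2676 - w(E) = 2676 - (15 + 2*4) = 2676 - (15 + 8) = 2676 - 1*23 = 2676 - 23 = 2653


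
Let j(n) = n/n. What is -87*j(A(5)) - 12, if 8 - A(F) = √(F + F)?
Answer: -99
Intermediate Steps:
A(F) = 8 - √2*√F (A(F) = 8 - √(F + F) = 8 - √(2*F) = 8 - √2*√F)
j(n) = 1
-87*j(A(5)) - 12 = -87*1 - 12 = -87 - 12 = -99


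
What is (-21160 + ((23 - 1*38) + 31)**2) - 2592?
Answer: -23496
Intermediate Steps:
(-21160 + ((23 - 1*38) + 31)**2) - 2592 = (-21160 + ((23 - 38) + 31)**2) - 2592 = (-21160 + (-15 + 31)**2) - 2592 = (-21160 + 16**2) - 2592 = (-21160 + 256) - 2592 = -20904 - 2592 = -23496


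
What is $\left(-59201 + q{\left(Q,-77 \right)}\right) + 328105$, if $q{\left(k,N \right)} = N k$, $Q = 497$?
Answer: $230635$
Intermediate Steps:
$\left(-59201 + q{\left(Q,-77 \right)}\right) + 328105 = \left(-59201 - 38269\right) + 328105 = -97470 + 328105 = 230635$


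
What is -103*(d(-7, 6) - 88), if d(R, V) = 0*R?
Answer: 9064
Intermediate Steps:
d(R, V) = 0
-103*(d(-7, 6) - 88) = -103*(0 - 88) = -103*(-88) = 9064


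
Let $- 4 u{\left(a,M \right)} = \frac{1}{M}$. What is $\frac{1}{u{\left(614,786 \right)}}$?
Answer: $-3144$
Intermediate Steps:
$u{\left(a,M \right)} = - \frac{1}{4 M}$
$\frac{1}{u{\left(614,786 \right)}} = \frac{1}{\left(- \frac{1}{4}\right) \frac{1}{786}} = \frac{1}{- \frac{1}{3144}} = -3144$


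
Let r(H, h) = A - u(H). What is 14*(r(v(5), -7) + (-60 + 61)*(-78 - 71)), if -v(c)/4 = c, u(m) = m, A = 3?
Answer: -1764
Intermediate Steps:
v(c) = -4*c
r(H, h) = 3 - H
14*(r(v(5), -7) + (-60 + 61)*(-78 - 71)) = 14*((3 - (-4)*5) + (-60 + 61)*(-78 - 71)) = 14*((3 - 1*(-20)) + 1*(-149)) = 14*((3 + 20) - 149) = 14*(23 - 149) = 14*(-126) = -1764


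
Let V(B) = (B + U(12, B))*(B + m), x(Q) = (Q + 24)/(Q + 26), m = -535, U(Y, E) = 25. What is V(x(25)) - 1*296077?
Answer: -806156741/2601 ≈ -3.0994e+5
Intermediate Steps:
x(Q) = (24 + Q)/(26 + Q)
V(B) = (-535 + B)*(25 + B) (V(B) = (B + 25)*(B - 535) = (25 + B)*(-535 + B) = (-535 + B)*(25 + B))
V(x(25)) - 1*296077 = (-13375 + ((24 + 25)/(26 + 25))**2 - 510*(24 + 25)/(26 + 25)) - 1*296077 = (-13375 + (49/51)**2 - 510*49/51) - 296077 = (-13375 + 2401/2601 - 490) - 296077 = -36060464/2601 - 296077 = -806156741/2601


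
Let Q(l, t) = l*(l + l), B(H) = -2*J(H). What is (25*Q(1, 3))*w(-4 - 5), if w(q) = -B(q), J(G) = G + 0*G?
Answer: -900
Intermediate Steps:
J(G) = G (J(G) = G + 0 = G)
B(H) = -2*H
w(q) = 2*q (w(q) = -(-2)*q = 2*q)
Q(l, t) = 2*l**2 (Q(l, t) = l*(2*l) = 2*l**2)
(25*Q(1, 3))*w(-4 - 5) = (25*(2*1**2))*(2*(-4 - 5)) = (25*(2*1))*(2*(-9)) = (25*2)*(-18) = 50*(-18) = -900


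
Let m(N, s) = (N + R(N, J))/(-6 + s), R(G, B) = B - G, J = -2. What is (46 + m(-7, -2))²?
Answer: 34225/16 ≈ 2139.1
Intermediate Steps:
m(N, s) = -2/(-6 + s) (m(N, s) = (N + (-2 - N))/(-6 + s) = -2/(-6 + s))
(46 + m(-7, -2))² = (46 - 2/(-6 - 2))² = (46 - 2/(-8))² = (46 - 2*(-⅛))² = (46 + ¼)² = (185/4)² = 34225/16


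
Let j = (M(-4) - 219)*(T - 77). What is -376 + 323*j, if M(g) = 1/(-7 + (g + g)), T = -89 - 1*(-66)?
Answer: 21226432/3 ≈ 7.0755e+6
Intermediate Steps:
T = -23 (T = -89 + 66 = -23)
M(g) = 1/(-7 + 2*g)
j = 65720/3 (j = (1/(-7 + 2*(-4)) - 219)*(-23 - 77) = (1/(-7 - 8) - 219)*(-100) = (1/(-15) - 219)*(-100) = (-1/15 - 219)*(-100) = -3286/15*(-100) = 65720/3 ≈ 21907.)
-376 + 323*j = -376 + 323*(65720/3) = -376 + 21227560/3 = 21226432/3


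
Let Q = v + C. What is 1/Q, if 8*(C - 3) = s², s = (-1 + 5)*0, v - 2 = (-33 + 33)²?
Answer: ⅕ ≈ 0.20000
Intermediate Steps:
v = 2 (v = 2 + (-33 + 33)² = 2 + 0² = 2 + 0 = 2)
s = 0 (s = 4*0 = 0)
C = 3 (C = 3 + (⅛)*0² = 3 + (⅛)*0 = 3 + 0 = 3)
Q = 5 (Q = 2 + 3 = 5)
1/Q = 1/5 = ⅕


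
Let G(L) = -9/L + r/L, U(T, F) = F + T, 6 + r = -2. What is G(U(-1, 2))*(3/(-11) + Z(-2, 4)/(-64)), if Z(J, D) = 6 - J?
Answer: 595/88 ≈ 6.7614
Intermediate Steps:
r = -8 (r = -6 - 2 = -8)
G(L) = -17/L (G(L) = -9/L - 8/L = -17/L)
G(U(-1, 2))*(3/(-11) + Z(-2, 4)/(-64)) = (-17/(2 - 1))*(3/(-11) + (6 - 1*(-2))/(-64)) = (-17/1)*(3*(-1/11) + (6 + 2)*(-1/64)) = (-17*1)*(-3/11 + 8*(-1/64)) = -17*(-3/11 - ⅛) = -17*(-35/88) = 595/88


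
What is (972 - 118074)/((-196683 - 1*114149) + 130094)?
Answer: 19517/30123 ≈ 0.64791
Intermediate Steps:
(972 - 118074)/((-196683 - 1*114149) + 130094) = -117102/((-196683 - 114149) + 130094) = -117102/(-310832 + 130094) = -117102/(-180738) = -117102*(-1/180738) = 19517/30123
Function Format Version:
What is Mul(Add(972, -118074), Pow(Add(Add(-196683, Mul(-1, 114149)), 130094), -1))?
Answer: Rational(19517, 30123) ≈ 0.64791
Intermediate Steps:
Mul(Add(972, -118074), Pow(Add(Add(-196683, Mul(-1, 114149)), 130094), -1)) = Mul(-117102, Pow(Add(Add(-196683, -114149), 130094), -1)) = Mul(-117102, Pow(Add(-310832, 130094), -1)) = Mul(-117102, Pow(-180738, -1)) = Mul(-117102, Rational(-1, 180738)) = Rational(19517, 30123)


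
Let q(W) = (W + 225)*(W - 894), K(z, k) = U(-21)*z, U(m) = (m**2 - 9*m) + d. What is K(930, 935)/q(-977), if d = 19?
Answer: 301785/703496 ≈ 0.42898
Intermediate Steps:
U(m) = 19 + m**2 - 9*m (U(m) = (m**2 - 9*m) + 19 = 19 + m**2 - 9*m)
K(z, k) = 649*z (K(z, k) = (19 + (-21)**2 - 9*(-21))*z = (19 + 441 + 189)*z = 649*z)
q(W) = (-894 + W)*(225 + W) (q(W) = (225 + W)*(-894 + W) = (-894 + W)*(225 + W))
K(930, 935)/q(-977) = (649*930)/(-201150 + (-977)**2 - 669*(-977)) = 603570/(-201150 + 954529 + 653613) = 603570/1406992 = 603570*(1/1406992) = 301785/703496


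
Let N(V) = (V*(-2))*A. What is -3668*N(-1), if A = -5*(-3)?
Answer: -110040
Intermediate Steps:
A = 15
N(V) = -30*V (N(V) = (V*(-2))*15 = -2*V*15 = -30*V)
-3668*N(-1) = -(-110040)*(-1) = -3668*30 = -110040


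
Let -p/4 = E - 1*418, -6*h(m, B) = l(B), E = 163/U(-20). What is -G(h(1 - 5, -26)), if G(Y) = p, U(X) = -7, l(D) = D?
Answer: -12356/7 ≈ -1765.1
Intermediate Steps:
E = -163/7 (E = 163/(-7) = 163*(-⅐) = -163/7 ≈ -23.286)
h(m, B) = -B/6
p = 12356/7 (p = -4*(-163/7 - 1*418) = -4*(-163/7 - 418) = -4*(-3089/7) = 12356/7 ≈ 1765.1)
G(Y) = 12356/7
-G(h(1 - 5, -26)) = -1*12356/7 = -12356/7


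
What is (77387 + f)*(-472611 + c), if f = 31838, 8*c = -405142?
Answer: -228609563375/4 ≈ -5.7152e+10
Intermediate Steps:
c = -202571/4 (c = (⅛)*(-405142) = -202571/4 ≈ -50643.)
(77387 + f)*(-472611 + c) = (77387 + 31838)*(-472611 - 202571/4) = 109225*(-2093015/4) = -228609563375/4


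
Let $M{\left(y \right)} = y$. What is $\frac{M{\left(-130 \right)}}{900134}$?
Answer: $- \frac{65}{450067} \approx -0.00014442$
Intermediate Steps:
$\frac{M{\left(-130 \right)}}{900134} = - \frac{130}{900134} = \left(-130\right) \frac{1}{900134} = - \frac{65}{450067}$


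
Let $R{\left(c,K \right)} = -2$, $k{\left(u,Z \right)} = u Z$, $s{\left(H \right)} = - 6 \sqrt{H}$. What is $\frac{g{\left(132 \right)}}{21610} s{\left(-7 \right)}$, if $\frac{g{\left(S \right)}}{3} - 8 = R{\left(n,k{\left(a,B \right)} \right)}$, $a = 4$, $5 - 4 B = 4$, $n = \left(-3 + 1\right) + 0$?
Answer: $- \frac{54 i \sqrt{7}}{10805} \approx - 0.013223 i$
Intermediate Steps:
$n = -2$ ($n = -2 + 0 = -2$)
$B = \frac{1}{4}$ ($B = \frac{5}{4} - 1 = \frac{1}{4} \approx 0.25$)
$k{\left(u,Z \right)} = Z u$
$g{\left(S \right)} = 18$ ($g{\left(S \right)} = 24 + 3 \left(-2\right) = 24 - 6 = 18$)
$\frac{g{\left(132 \right)}}{21610} s{\left(-7 \right)} = \frac{18}{21610} \left(- 6 \sqrt{-7}\right) = 18 \cdot \frac{1}{21610} \left(- 6 i \sqrt{7}\right) = \frac{9 \left(- 6 i \sqrt{7}\right)}{10805} = - \frac{54 i \sqrt{7}}{10805}$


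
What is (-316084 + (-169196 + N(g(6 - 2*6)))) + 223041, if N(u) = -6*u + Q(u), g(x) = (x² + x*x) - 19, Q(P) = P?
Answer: -262504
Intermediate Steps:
g(x) = -19 + 2*x² (g(x) = (x² + x²) - 19 = 2*x² - 19 = -19 + 2*x²)
N(u) = -5*u (N(u) = -6*u + u = -5*u)
(-316084 + (-169196 + N(g(6 - 2*6)))) + 223041 = (-316084 + (-169196 - 5*(-19 + 2*(6 - 2*6)²))) + 223041 = (-316084 + (-169196 - 5*(-19 + 2*(6 - 12)²))) + 223041 = (-316084 + (-169196 - 5*(-19 + 2*(-6)²))) + 223041 = (-316084 + (-169196 - 5*(-19 + 2*36))) + 223041 = (-316084 + (-169196 - 5*(-19 + 72))) + 223041 = (-316084 + (-169196 - 5*53)) + 223041 = (-316084 + (-169196 - 265)) + 223041 = (-316084 - 169461) + 223041 = -485545 + 223041 = -262504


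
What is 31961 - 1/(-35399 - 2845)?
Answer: 1222316485/38244 ≈ 31961.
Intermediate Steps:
31961 - 1/(-35399 - 2845) = 31961 - 1/(-38244) = 31961 - 1*(-1/38244) = 31961 + 1/38244 = 1222316485/38244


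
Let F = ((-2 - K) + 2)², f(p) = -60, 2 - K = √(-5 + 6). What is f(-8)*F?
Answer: -60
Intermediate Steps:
K = 1 (K = 2 - √(-5 + 6) = 2 - √1 = 2 - 1*1 = 2 - 1 = 1)
F = 1 (F = ((-2 - 1*1) + 2)² = ((-2 - 1) + 2)² = (-3 + 2)² = (-1)² = 1)
f(-8)*F = -60*1 = -60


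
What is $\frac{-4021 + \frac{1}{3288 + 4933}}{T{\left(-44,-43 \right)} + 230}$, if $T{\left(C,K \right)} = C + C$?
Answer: $- \frac{16528320}{583691} \approx -28.317$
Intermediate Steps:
$T{\left(C,K \right)} = 2 C$
$\frac{-4021 + \frac{1}{3288 + 4933}}{T{\left(-44,-43 \right)} + 230} = \frac{-4021 + \frac{1}{3288 + 4933}}{2 \left(-44\right) + 230} = \frac{-4021 + \frac{1}{8221}}{-88 + 230} = \frac{-4021 + \frac{1}{8221}}{142} = \left(- \frac{33056640}{8221}\right) \frac{1}{142} = - \frac{16528320}{583691}$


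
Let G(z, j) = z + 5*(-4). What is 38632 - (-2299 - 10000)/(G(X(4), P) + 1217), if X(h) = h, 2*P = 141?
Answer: 46409331/1201 ≈ 38642.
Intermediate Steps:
P = 141/2 (P = (1/2)*141 = 141/2 ≈ 70.500)
G(z, j) = -20 + z (G(z, j) = z - 20 = -20 + z)
38632 - (-2299 - 10000)/(G(X(4), P) + 1217) = 38632 - (-2299 - 10000)/((-20 + 4) + 1217) = 38632 - (-12299)/(-16 + 1217) = 38632 - (-12299)/1201 = 38632 - 1*(-12299/1201) = 38632 + 12299/1201 = 46409331/1201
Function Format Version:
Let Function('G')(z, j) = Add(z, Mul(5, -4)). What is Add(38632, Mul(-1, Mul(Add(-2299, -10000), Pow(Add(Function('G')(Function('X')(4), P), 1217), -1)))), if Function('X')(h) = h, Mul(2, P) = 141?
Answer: Rational(46409331, 1201) ≈ 38642.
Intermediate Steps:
P = Rational(141, 2) (P = Mul(Rational(1, 2), 141) = Rational(141, 2) ≈ 70.500)
Function('G')(z, j) = Add(-20, z) (Function('G')(z, j) = Add(z, -20) = Add(-20, z))
Add(38632, Mul(-1, Mul(Add(-2299, -10000), Pow(Add(Function('G')(Function('X')(4), P), 1217), -1)))) = Add(38632, Mul(-1, Mul(Add(-2299, -10000), Pow(Add(Add(-20, 4), 1217), -1)))) = Add(38632, Mul(-1, Mul(-12299, Pow(Add(-16, 1217), -1)))) = Add(38632, Mul(-1, Mul(-12299, Pow(1201, -1)))) = Add(38632, Mul(-1, Mul(-12299, Rational(1, 1201)))) = Add(38632, Mul(-1, Rational(-12299, 1201))) = Add(38632, Rational(12299, 1201)) = Rational(46409331, 1201)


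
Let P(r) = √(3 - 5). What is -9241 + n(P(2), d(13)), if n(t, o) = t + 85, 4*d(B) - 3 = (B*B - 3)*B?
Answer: -9156 + I*√2 ≈ -9156.0 + 1.4142*I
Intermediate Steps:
P(r) = I*√2 (P(r) = √(-2) = I*√2)
d(B) = ¾ + B*(-3 + B²)/4 (d(B) = ¾ + ((B*B - 3)*B)/4 = ¾ + ((B² - 3)*B)/4 = ¾ + ((-3 + B²)*B)/4 = ¾ + (B*(-3 + B²))/4 = ¾ + B*(-3 + B²)/4)
n(t, o) = 85 + t
-9241 + n(P(2), d(13)) = -9241 + (85 + I*√2) = -9156 + I*√2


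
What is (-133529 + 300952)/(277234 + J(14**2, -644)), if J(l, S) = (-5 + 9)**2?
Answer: 167423/277250 ≈ 0.60387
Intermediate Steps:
J(l, S) = 16 (J(l, S) = 4**2 = 16)
(-133529 + 300952)/(277234 + J(14**2, -644)) = (-133529 + 300952)/(277234 + 16) = 167423/277250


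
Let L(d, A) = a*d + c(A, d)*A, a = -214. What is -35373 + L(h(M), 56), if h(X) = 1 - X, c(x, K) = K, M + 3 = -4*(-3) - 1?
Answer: -34267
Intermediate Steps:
M = 8 (M = -3 + (-4*(-3) - 1) = -3 + (12 - 1) = -3 + 11 = 8)
L(d, A) = -214*d + A*d (L(d, A) = -214*d + d*A = -214*d + A*d)
-35373 + L(h(M), 56) = -35373 + (1 - 1*8)*(-214 + 56) = -35373 + (1 - 8)*(-158) = -35373 - 7*(-158) = -35373 + 1106 = -34267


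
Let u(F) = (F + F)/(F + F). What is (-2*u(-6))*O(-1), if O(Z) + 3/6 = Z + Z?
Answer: 5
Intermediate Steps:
O(Z) = -½ + 2*Z (O(Z) = -½ + (Z + Z) = -½ + 2*Z)
u(F) = 1 (u(F) = (2*F)/((2*F)) = (2*F)*(1/(2*F)) = 1)
(-2*u(-6))*O(-1) = (-2*1)*(-½ + 2*(-1)) = -2*(-½ - 2) = -2*(-5/2) = 5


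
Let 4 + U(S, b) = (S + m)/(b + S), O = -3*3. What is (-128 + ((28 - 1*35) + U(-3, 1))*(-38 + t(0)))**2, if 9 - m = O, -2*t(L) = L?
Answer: 330625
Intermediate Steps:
t(L) = -L/2
O = -9
m = 18 (m = 9 - 1*(-9) = 9 + 9 = 18)
U(S, b) = -4 + (18 + S)/(S + b) (U(S, b) = -4 + (S + 18)/(b + S) = -4 + (18 + S)/(S + b))
(-128 + ((28 - 1*35) + U(-3, 1))*(-38 + t(0)))**2 = (-128 + ((28 - 1*35) + (18 - 4*1 - 3*(-3))/(-3 + 1))*(-38 - 1/2*0))**2 = (-128 + ((28 - 35) + (18 - 4 + 9)/(-2))*(-38 + 0))**2 = (-128 + (-7 - 1/2*23)*(-38))**2 = (-128 + (-7 - 23/2)*(-38))**2 = (-128 - 37/2*(-38))**2 = (-128 + 703)**2 = 575**2 = 330625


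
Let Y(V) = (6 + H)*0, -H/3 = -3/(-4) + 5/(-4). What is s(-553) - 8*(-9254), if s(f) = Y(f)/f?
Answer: 74032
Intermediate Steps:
H = 3/2 (H = -3*(-3/(-4) + 5/(-4)) = -3*(-3*(-¼) + 5*(-¼)) = -3*(¾ - 5/4) = -3*(-½) = 3/2 ≈ 1.5000)
Y(V) = 0 (Y(V) = (6 + 3/2)*0 = (15/2)*0 = 0)
s(f) = 0 (s(f) = 0/f = 0)
s(-553) - 8*(-9254) = 0 - 8*(-9254) = 0 + 74032 = 74032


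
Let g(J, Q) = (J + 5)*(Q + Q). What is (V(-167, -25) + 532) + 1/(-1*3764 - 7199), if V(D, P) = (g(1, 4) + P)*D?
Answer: -36276568/10963 ≈ -3309.0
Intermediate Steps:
g(J, Q) = 2*Q*(5 + J) (g(J, Q) = (5 + J)*(2*Q) = 2*Q*(5 + J))
V(D, P) = D*(48 + P) (V(D, P) = (2*4*(5 + 1) + P)*D = (2*4*6 + P)*D = (48 + P)*D = D*(48 + P))
(V(-167, -25) + 532) + 1/(-1*3764 - 7199) = (-167*(48 - 25) + 532) + 1/(-1*3764 - 7199) = (-167*23 + 532) + 1/(-3764 - 7199) = (-3841 + 532) + 1/(-10963) = -3309 - 1/10963 = -36276568/10963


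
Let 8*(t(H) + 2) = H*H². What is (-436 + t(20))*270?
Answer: 151740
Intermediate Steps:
t(H) = -2 + H³/8 (t(H) = -2 + (H*H²)/8 = -2 + H³/8)
(-436 + t(20))*270 = (-436 + (-2 + (⅛)*20³))*270 = (-436 + (-2 + (⅛)*8000))*270 = (-436 + (-2 + 1000))*270 = (-436 + 998)*270 = 562*270 = 151740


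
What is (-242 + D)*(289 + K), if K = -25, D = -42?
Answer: -74976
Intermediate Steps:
(-242 + D)*(289 + K) = (-242 - 42)*(289 - 25) = -284*264 = -74976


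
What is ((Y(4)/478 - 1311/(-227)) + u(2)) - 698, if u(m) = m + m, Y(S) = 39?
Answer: -74667653/108506 ≈ -688.14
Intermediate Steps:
u(m) = 2*m
((Y(4)/478 - 1311/(-227)) + u(2)) - 698 = ((39/478 - 1311/(-227)) + 2*2) - 698 = ((39*(1/478) - 1311*(-1/227)) + 4) - 698 = ((39/478 + 1311/227) + 4) - 698 = (635511/108506 + 4) - 698 = 1069535/108506 - 698 = -74667653/108506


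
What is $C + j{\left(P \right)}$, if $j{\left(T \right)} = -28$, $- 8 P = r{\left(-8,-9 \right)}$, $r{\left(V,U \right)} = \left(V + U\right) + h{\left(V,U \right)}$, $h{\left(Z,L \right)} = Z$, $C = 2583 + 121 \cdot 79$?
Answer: $12114$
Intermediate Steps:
$C = 12142$ ($C = 2583 + 9559 = 12142$)
$r{\left(V,U \right)} = U + 2 V$ ($r{\left(V,U \right)} = \left(V + U\right) + V = \left(U + V\right) + V = U + 2 V$)
$P = \frac{25}{8}$ ($P = - \frac{-9 + 2 \left(-8\right)}{8} = - \frac{-9 - 16}{8} = \left(- \frac{1}{8}\right) \left(-25\right) = \frac{25}{8} \approx 3.125$)
$C + j{\left(P \right)} = 12142 - 28 = 12114$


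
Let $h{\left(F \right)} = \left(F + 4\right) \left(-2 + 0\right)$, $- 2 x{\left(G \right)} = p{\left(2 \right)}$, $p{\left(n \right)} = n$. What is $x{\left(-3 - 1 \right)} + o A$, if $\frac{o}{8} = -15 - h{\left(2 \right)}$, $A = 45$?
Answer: $-1081$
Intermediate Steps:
$x{\left(G \right)} = -1$ ($x{\left(G \right)} = \left(- \frac{1}{2}\right) 2 = -1$)
$h{\left(F \right)} = -8 - 2 F$ ($h{\left(F \right)} = \left(4 + F\right) \left(-2\right) = -8 - 2 F$)
$o = -24$ ($o = 8 \left(-15 - \left(-8 - 4\right)\right) = 8 \left(-15 - -12\right) = 8 \left(-15 + 12\right) = 8 \left(-3\right) = -24$)
$x{\left(-3 - 1 \right)} + o A = -1 - 1080 = -1081$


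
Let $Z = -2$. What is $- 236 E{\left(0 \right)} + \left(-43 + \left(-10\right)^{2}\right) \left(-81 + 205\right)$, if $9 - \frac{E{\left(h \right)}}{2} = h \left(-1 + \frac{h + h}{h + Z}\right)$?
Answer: $2820$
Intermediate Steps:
$E{\left(h \right)} = 18 - 2 h \left(-1 + \frac{2 h}{-2 + h}\right)$ ($E{\left(h \right)} = 18 - 2 h \left(-1 + \frac{h + h}{h - 2}\right) = 18 - 2 h \left(-1 + \frac{2 h}{-2 + h}\right)$)
$- 236 E{\left(0 \right)} + \left(-43 + \left(-10\right)^{2}\right) \left(-81 + 205\right) = - 236 \frac{2 \left(-18 - 0^{2} + 7 \cdot 0\right)}{-2 + 0} + \left(-43 + \left(-10\right)^{2}\right) \left(-81 + 205\right) = - 236 \frac{2 \left(-18 - 0 + 0\right)}{-2} + \left(-43 + 100\right) 124 = - 236 \cdot 2 \left(- \frac{1}{2}\right) \left(-18 + 0 + 0\right) + 57 \cdot 124 = - 236 \cdot 2 \left(- \frac{1}{2}\right) \left(-18\right) + 7068 = \left(-236\right) 18 + 7068 = -4248 + 7068 = 2820$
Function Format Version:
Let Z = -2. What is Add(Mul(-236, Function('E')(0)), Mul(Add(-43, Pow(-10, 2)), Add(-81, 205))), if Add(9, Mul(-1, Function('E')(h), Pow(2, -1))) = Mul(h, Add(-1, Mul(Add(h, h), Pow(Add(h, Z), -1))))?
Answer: 2820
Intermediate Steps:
Function('E')(h) = Add(18, Mul(-2, h, Add(-1, Mul(2, h, Pow(Add(-2, h), -1))))) (Function('E')(h) = Add(18, Mul(-2, Mul(h, Add(-1, Mul(Add(h, h), Pow(Add(h, -2), -1)))))) = Add(18, Mul(-2, Mul(h, Add(-1, Mul(Mul(2, h), Pow(Add(-2, h), -1)))))) = Add(18, Mul(-2, Mul(h, Add(-1, Mul(2, h, Pow(Add(-2, h), -1)))))) = Add(18, Mul(-2, h, Add(-1, Mul(2, h, Pow(Add(-2, h), -1))))))
Add(Mul(-236, Function('E')(0)), Mul(Add(-43, Pow(-10, 2)), Add(-81, 205))) = Add(Mul(-236, Mul(2, Pow(Add(-2, 0), -1), Add(-18, Mul(-1, Pow(0, 2)), Mul(7, 0)))), Mul(Add(-43, Pow(-10, 2)), Add(-81, 205))) = Add(Mul(-236, Mul(2, Pow(-2, -1), Add(-18, Mul(-1, 0), 0))), Mul(Add(-43, 100), 124)) = Add(Mul(-236, Mul(2, Rational(-1, 2), Add(-18, 0, 0))), Mul(57, 124)) = Add(Mul(-236, Mul(2, Rational(-1, 2), -18)), 7068) = Add(Mul(-236, 18), 7068) = Add(-4248, 7068) = 2820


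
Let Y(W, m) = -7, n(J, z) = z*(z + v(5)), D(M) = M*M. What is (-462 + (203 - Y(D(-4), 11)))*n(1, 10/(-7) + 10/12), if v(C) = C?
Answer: 4625/7 ≈ 660.71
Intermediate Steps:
D(M) = M²
n(J, z) = z*(5 + z) (n(J, z) = z*(z + 5) = z*(5 + z))
(-462 + (203 - Y(D(-4), 11)))*n(1, 10/(-7) + 10/12) = (-462 + (203 - 1*(-7)))*((10/(-7) + 10/12)*(5 + (10/(-7) + 10/12))) = (-462 + (203 + 7))*((10*(-⅐) + 10*(1/12))*(5 + (10*(-⅐) + 10*(1/12)))) = (-462 + 210)*((-10/7 + ⅚)*(5 + (-10/7 + ⅚))) = -(-150)*(5 - 25/42) = -(-150)*185/42 = -252*(-4625/1764) = 4625/7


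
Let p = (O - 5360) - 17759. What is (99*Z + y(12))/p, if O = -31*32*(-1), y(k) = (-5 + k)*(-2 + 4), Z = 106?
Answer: -10508/22127 ≈ -0.47490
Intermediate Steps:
y(k) = -10 + 2*k (y(k) = (-5 + k)*2 = -10 + 2*k)
O = 992 (O = -992*(-1) = 992)
p = -22127 (p = (992 - 5360) - 17759 = -4368 - 17759 = -22127)
(99*Z + y(12))/p = (99*106 + (-10 + 2*12))/(-22127) = (10494 + (-10 + 24))*(-1/22127) = (10494 + 14)*(-1/22127) = 10508*(-1/22127) = -10508/22127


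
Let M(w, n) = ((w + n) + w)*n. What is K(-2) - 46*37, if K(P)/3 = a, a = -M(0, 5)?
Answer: -1777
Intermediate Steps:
M(w, n) = n*(n + 2*w) (M(w, n) = ((n + w) + w)*n = (n + 2*w)*n = n*(n + 2*w))
a = -25 (a = -5*(5 + 2*0) = -5*(5 + 0) = -5*5 = -1*25 = -25)
K(P) = -75 (K(P) = 3*(-25) = -75)
K(-2) - 46*37 = -75 - 46*37 = -75 - 1702 = -1777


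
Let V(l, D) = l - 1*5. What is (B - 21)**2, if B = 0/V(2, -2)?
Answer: 441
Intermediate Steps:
V(l, D) = -5 + l (V(l, D) = l - 5 = -5 + l)
B = 0 (B = 0/(-5 + 2) = 0/(-3) = 0*(-1/3) = 0)
(B - 21)**2 = (0 - 21)**2 = (-21)**2 = 441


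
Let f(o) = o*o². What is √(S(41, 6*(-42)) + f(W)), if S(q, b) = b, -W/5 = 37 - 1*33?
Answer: 2*I*√2063 ≈ 90.841*I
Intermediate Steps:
W = -20 (W = -5*(37 - 1*33) = -5*(37 - 33) = -5*4 = -20)
f(o) = o³
√(S(41, 6*(-42)) + f(W)) = √(6*(-42) + (-20)³) = √(-252 - 8000) = √(-8252) = 2*I*√2063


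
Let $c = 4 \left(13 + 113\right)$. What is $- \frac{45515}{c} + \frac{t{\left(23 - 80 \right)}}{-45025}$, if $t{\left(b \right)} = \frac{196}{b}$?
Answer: $- \frac{38936911697}{431159400} \approx -90.307$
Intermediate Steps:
$c = 504$ ($c = 4 \cdot 126 = 504$)
$- \frac{45515}{c} + \frac{t{\left(23 - 80 \right)}}{-45025} = - \frac{45515}{504} + \frac{196 \frac{1}{23 - 80}}{-45025} = \left(-45515\right) \frac{1}{504} + \frac{196}{23 - 80} \left(- \frac{1}{45025}\right) = - \frac{45515}{504} + \frac{196}{-57} \left(- \frac{1}{45025}\right) = - \frac{45515}{504} + 196 \left(- \frac{1}{57}\right) \left(- \frac{1}{45025}\right) = - \frac{45515}{504} - - \frac{196}{2566425} = - \frac{45515}{504} + \frac{196}{2566425} = - \frac{38936911697}{431159400}$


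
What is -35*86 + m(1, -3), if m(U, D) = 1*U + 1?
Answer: -3008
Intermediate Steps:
m(U, D) = 1 + U (m(U, D) = U + 1 = 1 + U)
-35*86 + m(1, -3) = -35*86 + (1 + 1) = -3010 + 2 = -3008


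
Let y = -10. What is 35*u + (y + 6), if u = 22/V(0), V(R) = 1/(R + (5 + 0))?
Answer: 3846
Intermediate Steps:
V(R) = 1/(5 + R) (V(R) = 1/(R + 5) = 1/(5 + R))
u = 110 (u = 22/(1/(5 + 0)) = 22/(1/5) = 22/(⅕) = 22*5 = 110)
35*u + (y + 6) = 35*110 + (-10 + 6) = 3850 - 4 = 3846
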